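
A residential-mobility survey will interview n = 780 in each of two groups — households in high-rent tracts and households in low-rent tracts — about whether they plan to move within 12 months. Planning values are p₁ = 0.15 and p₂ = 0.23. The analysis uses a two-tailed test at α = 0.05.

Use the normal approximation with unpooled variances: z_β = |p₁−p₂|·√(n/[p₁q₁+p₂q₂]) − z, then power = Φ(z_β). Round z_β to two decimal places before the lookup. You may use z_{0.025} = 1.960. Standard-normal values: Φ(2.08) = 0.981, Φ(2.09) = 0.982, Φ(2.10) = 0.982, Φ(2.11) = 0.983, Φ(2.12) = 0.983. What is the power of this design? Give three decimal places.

z_β = |p₁−p₂|·√(n/[p₁q₁+p₂q₂]) − z_{α/2}
    = 0.08 · √(780/0.3046) − 1.960
    = 0.08 · 50.6037 − 1.960
    = 4.0483 − 1.960 = 2.0883 → 2.09
Power = Φ(2.09) = 0.982.

Power ≈ 0.982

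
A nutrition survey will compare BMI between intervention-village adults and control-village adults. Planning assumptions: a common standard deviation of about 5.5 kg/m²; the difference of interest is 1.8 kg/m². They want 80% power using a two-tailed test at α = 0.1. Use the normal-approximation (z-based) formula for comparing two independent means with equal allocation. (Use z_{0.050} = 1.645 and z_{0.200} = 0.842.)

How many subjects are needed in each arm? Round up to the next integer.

n = (z_{α/2} + z_β)² · (σ₁² + σ₂²) / δ²
  = (1.645 + 0.842)² · (2·5.5² = 60.5) / 1.8²
  = 6.1852 · 60.5 / 3.24
  = 115.49
Round up → n = 116 per group.

n = 116 per group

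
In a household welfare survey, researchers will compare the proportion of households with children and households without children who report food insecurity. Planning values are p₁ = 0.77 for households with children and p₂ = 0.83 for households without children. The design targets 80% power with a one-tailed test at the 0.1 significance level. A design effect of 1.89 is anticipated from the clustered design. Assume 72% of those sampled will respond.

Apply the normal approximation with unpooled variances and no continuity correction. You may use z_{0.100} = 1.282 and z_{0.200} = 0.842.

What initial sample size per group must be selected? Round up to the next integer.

n = 1047 per group

n = (z_α + z_β)² · [p₁(1−p₁) + p₂(1−p₂)] / (p₁ − p₂)²
  = (1.282 + 0.842)² · (0.77·0.23 + 0.83·0.17) / (-0.06)²
  = (2.124)² · (0.1771 + 0.1411) / 0.0036
  = 4.5114 · 0.3182 / 0.0036
  = 398.76
Design effect: 1.89 × 398.76 = 753.65.
Adjust for 72% response: 753.65 / 0.72 = 1046.73.
Round up → n = 1047 per group.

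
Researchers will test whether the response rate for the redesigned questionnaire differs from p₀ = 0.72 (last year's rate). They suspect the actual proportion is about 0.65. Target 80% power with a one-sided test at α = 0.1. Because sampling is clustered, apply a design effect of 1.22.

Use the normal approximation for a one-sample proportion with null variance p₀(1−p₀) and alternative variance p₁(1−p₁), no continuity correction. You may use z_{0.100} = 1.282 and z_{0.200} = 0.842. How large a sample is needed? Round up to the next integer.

n = 238

n = [z_α·√(p₀q₀) + z_β·√(p₁q₁)]² / (p₁ − p₀)²
  = [1.282·√(0.72·0.28) + 0.842·√(0.65·0.35)]² / (-0.07)²
  = [1.282·0.4490 + 0.842·0.4770]² / 0.0049
  = [0.9772]² / 0.0049
  = 194.89
Design effect: 1.22 × 194.89 = 237.77.
Round up → n = 238.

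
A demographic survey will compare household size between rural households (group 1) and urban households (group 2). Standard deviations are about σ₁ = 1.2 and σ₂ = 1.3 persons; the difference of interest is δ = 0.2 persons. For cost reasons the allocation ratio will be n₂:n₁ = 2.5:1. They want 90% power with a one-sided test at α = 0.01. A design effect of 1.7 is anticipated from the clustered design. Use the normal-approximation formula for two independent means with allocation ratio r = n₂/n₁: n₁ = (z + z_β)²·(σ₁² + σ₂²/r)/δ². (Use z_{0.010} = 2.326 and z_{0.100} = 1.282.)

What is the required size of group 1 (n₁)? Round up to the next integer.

n₁ = (z_α + z_β)² · (σ₁² + σ₂²/r) / δ²
   = (2.326 + 1.282)² · (1.2² + 1.3²/2.5) / 0.2²
   = 13.0177 · (1.44 + 0.676) / 0.04
   = 13.0177 · 2.116 / 0.04
   = 688.63
Design effect: 1.7 × 688.63 = 1170.68.
Round up → n₁ = 1171; n₂ = r·n₁ = 2.5 × 1171 = 2928.

n₁ = 1171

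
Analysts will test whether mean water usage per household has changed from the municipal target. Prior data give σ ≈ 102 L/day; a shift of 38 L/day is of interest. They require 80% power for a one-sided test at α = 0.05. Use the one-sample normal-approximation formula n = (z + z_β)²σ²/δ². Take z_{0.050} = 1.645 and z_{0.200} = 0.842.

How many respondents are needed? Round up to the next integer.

n = (z_α + z_β)² · σ² / δ²
  = (1.645 + 0.842)² · 102² / 38²
  = 6.1852 · 10404 / 1444
  = 44.56
Round up → n = 45.

n = 45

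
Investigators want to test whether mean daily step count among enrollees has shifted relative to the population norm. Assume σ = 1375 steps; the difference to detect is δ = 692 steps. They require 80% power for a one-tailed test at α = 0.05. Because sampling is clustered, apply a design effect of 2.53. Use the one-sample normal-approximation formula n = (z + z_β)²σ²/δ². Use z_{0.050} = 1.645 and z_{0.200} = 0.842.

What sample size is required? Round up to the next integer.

n = (z_α + z_β)² · σ² / δ²
  = (1.645 + 0.842)² · 1375² / 692²
  = 6.1852 · 1890625 / 478864
  = 24.42
Design effect: 2.53 × 24.42 = 61.78.
Round up → n = 62.

n = 62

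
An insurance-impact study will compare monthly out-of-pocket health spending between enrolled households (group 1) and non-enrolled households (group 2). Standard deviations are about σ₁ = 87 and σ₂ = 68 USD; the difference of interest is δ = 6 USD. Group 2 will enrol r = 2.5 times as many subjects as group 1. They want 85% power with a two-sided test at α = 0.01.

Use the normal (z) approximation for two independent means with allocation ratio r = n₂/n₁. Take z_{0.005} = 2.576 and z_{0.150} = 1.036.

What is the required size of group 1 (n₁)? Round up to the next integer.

n₁ = 3414

n₁ = (z_{α/2} + z_β)² · (σ₁² + σ₂²/r) / δ²
   = (2.576 + 1.036)² · (87² + 68²/2.5) / 6²
   = 13.0465 · (7569 + 1849.6) / 36
   = 13.0465 · 9418.6 / 36
   = 3413.34
Round up → n₁ = 3414; n₂ = r·n₁ = 2.5 × 3414 = 8535.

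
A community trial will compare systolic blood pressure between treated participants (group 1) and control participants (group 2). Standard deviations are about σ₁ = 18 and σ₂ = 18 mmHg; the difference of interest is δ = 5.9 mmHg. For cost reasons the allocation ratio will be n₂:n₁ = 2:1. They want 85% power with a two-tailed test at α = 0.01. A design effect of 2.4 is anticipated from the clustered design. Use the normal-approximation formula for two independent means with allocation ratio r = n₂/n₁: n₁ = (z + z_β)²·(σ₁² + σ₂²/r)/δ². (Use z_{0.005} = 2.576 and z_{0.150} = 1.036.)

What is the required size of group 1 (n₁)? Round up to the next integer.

n₁ = 438

n₁ = (z_{α/2} + z_β)² · (σ₁² + σ₂²/r) / δ²
   = (2.576 + 1.036)² · (18² + 18²/2) / 5.9²
   = 13.0465 · (324 + 162) / 34.81
   = 13.0465 · 486 / 34.81
   = 182.15
Design effect: 2.4 × 182.15 = 437.16.
Round up → n₁ = 438; n₂ = r·n₁ = 2 × 438 = 876.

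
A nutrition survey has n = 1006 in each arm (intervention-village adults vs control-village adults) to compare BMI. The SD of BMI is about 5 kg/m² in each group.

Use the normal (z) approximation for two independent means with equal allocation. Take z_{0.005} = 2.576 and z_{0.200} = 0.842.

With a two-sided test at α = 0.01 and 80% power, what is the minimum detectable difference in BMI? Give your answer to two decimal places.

δ = (z_{α/2} + z_β) · √((σ₁²+σ₂²)/n)
  = (2.576 + 0.842) · √(50/1006)
  = 3.418 · √0.0497
  = 3.418 · 0.2229
  = 0.7620

Minimum detectable difference ≈ 0.76 kg/m²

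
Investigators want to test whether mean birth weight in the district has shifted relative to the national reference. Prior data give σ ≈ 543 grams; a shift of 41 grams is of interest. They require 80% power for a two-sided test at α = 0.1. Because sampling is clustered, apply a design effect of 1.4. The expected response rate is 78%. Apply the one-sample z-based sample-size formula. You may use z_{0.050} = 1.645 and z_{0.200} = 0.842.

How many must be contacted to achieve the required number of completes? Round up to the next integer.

n = (z_{α/2} + z_β)² · σ² / δ²
  = (1.645 + 0.842)² · 543² / 41²
  = 6.1852 · 294849 / 1681
  = 1084.88
Design effect: 1.4 × 1084.88 = 1518.84.
Adjust for 78% response: 1518.84 / 0.78 = 1947.23.
Round up → n = 1948.

n = 1948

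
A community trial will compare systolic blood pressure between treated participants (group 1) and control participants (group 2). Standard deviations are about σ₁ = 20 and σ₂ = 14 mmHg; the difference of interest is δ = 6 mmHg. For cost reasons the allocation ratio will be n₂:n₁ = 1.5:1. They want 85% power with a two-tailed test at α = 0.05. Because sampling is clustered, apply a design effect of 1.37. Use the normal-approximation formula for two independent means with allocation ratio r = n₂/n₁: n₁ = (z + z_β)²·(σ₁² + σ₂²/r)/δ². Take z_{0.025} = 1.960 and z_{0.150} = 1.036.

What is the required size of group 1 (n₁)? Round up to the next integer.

n₁ = 182

n₁ = (z_{α/2} + z_β)² · (σ₁² + σ₂²/r) / δ²
   = (1.960 + 1.036)² · (20² + 14²/1.5) / 6²
   = 8.9760 · (400 + 130.6667) / 36
   = 8.9760 · 530.6667 / 36
   = 132.31
Design effect: 1.37 × 132.31 = 181.27.
Round up → n₁ = 182; n₂ = r·n₁ = 1.5 × 182 = 273.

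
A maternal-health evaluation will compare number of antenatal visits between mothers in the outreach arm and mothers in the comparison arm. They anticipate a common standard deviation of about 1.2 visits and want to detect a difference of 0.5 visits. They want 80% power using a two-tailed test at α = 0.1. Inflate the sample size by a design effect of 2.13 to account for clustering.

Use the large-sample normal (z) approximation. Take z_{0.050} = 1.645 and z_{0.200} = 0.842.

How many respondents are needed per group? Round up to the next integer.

n = (z_{α/2} + z_β)² · (σ₁² + σ₂²) / δ²
  = (1.645 + 0.842)² · (2·1.2² = 2.88) / 0.5²
  = 6.1852 · 2.88 / 0.25
  = 71.25
Design effect: 2.13 × 71.25 = 151.77.
Round up → n = 152 per group.

n = 152 per group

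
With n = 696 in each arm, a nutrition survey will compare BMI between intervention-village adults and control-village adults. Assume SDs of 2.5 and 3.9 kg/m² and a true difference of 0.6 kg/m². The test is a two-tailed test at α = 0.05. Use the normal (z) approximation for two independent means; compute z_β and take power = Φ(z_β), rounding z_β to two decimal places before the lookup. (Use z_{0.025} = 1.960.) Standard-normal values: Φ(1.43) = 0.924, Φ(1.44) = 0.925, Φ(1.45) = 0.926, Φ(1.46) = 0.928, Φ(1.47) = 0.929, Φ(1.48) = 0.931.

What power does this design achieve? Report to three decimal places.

Power ≈ 0.928

z_β = δ·√(n/(σ₁²+σ₂²)) − z_{α/2}
    = 0.6 · √(696/21.46) − 1.960
    = 0.6 · 5.69495 − 1.960
    = 3.4170 − 1.960 = 1.4570 → 1.46
Power = Φ(1.46) = 0.928.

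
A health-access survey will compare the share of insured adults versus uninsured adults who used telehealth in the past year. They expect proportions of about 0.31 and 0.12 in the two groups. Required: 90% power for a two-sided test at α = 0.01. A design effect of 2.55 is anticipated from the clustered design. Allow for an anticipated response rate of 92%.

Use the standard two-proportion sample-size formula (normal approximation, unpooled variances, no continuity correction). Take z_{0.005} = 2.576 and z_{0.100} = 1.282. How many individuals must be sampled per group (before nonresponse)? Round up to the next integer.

n = (z_{α/2} + z_β)² · [p₁(1−p₁) + p₂(1−p₂)] / (p₁ − p₂)²
  = (2.576 + 1.282)² · (0.31·0.69 + 0.12·0.88) / (0.19)²
  = (3.858)² · (0.2139 + 0.1056) / 0.0361
  = 14.8842 · 0.3195 / 0.0361
  = 131.73
Design effect: 2.55 × 131.73 = 335.91.
Adjust for 92% response: 335.91 / 0.92 = 365.12.
Round up → n = 366 per group.

n = 366 per group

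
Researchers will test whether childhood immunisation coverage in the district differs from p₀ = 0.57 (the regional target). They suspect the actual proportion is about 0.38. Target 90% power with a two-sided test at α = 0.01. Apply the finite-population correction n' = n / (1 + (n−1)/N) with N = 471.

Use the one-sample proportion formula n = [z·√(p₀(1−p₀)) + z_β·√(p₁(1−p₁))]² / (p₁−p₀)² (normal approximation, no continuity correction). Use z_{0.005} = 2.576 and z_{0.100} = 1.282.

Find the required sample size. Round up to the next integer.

n = [z_{α/2}·√(p₀q₀) + z_β·√(p₁q₁)]² / (p₁ − p₀)²
  = [2.576·√(0.57·0.43) + 1.282·√(0.38·0.62)]² / (-0.19)²
  = [2.576·0.4951 + 1.282·0.4854]² / 0.0361
  = [1.8976]² / 0.0361
  = 99.75
Finite-population correction (N = 471): 99.75 / (1 + (99.75 − 1)/471) = 82.46.
Round up → n = 83.

n = 83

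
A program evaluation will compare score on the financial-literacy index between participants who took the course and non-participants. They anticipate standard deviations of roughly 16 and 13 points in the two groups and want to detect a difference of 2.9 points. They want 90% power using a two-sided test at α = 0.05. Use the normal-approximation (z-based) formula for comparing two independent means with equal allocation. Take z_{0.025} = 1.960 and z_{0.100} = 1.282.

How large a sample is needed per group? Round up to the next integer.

n = (z_{α/2} + z_β)² · (σ₁² + σ₂²) / δ²
  = (1.960 + 1.282)² · (16² + 13² = 425) / 2.9²
  = 10.5106 · 425 / 8.41
  = 531.15
Round up → n = 532 per group.

n = 532 per group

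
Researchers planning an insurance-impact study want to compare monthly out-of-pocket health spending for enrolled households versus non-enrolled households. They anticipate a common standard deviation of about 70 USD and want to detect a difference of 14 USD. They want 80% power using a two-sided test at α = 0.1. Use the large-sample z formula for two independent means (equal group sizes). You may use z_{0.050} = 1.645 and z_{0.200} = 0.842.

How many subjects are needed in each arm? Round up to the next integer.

n = (z_{α/2} + z_β)² · (σ₁² + σ₂²) / δ²
  = (1.645 + 0.842)² · (2·70² = 9800) / 14²
  = 6.1852 · 9800 / 196
  = 309.26
Round up → n = 310 per group.

n = 310 per group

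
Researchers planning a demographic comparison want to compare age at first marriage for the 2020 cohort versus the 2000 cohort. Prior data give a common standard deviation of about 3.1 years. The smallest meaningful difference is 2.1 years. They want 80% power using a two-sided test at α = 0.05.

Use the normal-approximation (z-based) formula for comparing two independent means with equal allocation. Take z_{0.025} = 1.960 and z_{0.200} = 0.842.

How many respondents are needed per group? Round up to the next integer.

n = (z_{α/2} + z_β)² · (σ₁² + σ₂²) / δ²
  = (1.960 + 0.842)² · (2·3.1² = 19.22) / 2.1²
  = 7.8512 · 19.22 / 4.41
  = 34.22
Round up → n = 35 per group.

n = 35 per group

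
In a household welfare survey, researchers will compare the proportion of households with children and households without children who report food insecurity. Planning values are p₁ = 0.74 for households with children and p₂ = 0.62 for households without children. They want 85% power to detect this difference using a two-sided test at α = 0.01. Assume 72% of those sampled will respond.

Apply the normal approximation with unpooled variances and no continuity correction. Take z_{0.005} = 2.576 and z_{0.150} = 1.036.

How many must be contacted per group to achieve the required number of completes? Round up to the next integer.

n = (z_{α/2} + z_β)² · [p₁(1−p₁) + p₂(1−p₂)] / (p₁ − p₂)²
  = (2.576 + 1.036)² · (0.74·0.26 + 0.62·0.38) / (0.12)²
  = (3.612)² · (0.1924 + 0.2356) / 0.0144
  = 13.0465 · 0.4280 / 0.0144
  = 387.77
Adjust for 72% response: 387.77 / 0.72 = 538.57.
Round up → n = 539 per group.

n = 539 per group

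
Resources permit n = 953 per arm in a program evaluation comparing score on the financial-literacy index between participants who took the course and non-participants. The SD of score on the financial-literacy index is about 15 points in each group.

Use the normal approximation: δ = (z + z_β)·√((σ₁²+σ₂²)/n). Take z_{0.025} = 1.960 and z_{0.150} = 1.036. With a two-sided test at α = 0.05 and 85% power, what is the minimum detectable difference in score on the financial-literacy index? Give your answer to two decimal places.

Minimum detectable difference ≈ 2.06 points

δ = (z_{α/2} + z_β) · √((σ₁²+σ₂²)/n)
  = (1.960 + 1.036) · √(450/953)
  = 2.996 · √0.47219
  = 2.996 · 0.6872
  = 2.0587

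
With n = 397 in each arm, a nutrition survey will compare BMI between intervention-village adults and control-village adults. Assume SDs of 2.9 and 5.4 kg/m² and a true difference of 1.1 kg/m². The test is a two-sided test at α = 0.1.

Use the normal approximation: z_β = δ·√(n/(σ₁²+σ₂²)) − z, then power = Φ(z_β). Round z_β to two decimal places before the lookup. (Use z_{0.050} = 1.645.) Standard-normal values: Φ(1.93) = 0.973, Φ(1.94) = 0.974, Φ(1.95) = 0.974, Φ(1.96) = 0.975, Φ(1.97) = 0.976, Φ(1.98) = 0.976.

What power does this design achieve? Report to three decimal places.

z_β = δ·√(n/(σ₁²+σ₂²)) − z_{α/2}
    = 1.1 · √(397/37.57) − 1.645
    = 1.1 · 3.25068 − 1.645
    = 3.5758 − 1.645 = 1.9308 → 1.93
Power = Φ(1.93) = 0.973.

Power ≈ 0.973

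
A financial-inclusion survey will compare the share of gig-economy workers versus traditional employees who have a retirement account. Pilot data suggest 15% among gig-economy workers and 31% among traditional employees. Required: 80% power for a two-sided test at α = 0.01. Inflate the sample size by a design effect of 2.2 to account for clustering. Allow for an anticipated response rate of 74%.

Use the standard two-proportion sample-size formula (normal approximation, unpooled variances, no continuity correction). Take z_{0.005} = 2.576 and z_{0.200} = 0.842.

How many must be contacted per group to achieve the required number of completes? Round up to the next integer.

n = (z_{α/2} + z_β)² · [p₁(1−p₁) + p₂(1−p₂)] / (p₁ − p₂)²
  = (2.576 + 0.842)² · (0.15·0.85 + 0.31·0.69) / (-0.16)²
  = (3.418)² · (0.1275 + 0.2139) / 0.0256
  = 11.6827 · 0.3414 / 0.0256
  = 155.80
Design effect: 2.2 × 155.80 = 342.76.
Adjust for 74% response: 342.76 / 0.74 = 463.19.
Round up → n = 464 per group.

n = 464 per group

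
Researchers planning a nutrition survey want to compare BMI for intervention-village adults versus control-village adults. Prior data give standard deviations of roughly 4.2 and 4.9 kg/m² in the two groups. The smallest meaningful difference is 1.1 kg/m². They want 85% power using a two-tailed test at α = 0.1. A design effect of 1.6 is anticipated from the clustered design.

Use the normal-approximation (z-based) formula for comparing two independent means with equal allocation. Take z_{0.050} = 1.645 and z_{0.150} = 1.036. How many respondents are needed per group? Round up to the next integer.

n = 396 per group

n = (z_{α/2} + z_β)² · (σ₁² + σ₂²) / δ²
  = (1.645 + 1.036)² · (4.2² + 4.9² = 41.65) / 1.1²
  = 7.1878 · 41.65 / 1.21
  = 247.41
Design effect: 1.6 × 247.41 = 395.86.
Round up → n = 396 per group.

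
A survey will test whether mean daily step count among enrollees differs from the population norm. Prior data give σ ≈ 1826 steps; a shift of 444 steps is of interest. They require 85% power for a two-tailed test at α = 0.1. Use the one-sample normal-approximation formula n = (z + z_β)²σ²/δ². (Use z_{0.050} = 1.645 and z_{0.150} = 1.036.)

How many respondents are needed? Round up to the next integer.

n = 122

n = (z_{α/2} + z_β)² · σ² / δ²
  = (1.645 + 1.036)² · 1826² / 444²
  = 7.1878 · 3334276 / 197136
  = 121.57
Round up → n = 122.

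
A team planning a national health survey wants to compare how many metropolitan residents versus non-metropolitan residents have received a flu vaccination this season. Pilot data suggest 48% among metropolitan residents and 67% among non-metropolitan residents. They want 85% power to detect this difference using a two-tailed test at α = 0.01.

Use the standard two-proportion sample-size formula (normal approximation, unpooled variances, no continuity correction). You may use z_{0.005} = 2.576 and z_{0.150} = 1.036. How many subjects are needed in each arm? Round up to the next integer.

n = (z_{α/2} + z_β)² · [p₁(1−p₁) + p₂(1−p₂)] / (p₁ − p₂)²
  = (2.576 + 1.036)² · (0.48·0.52 + 0.67·0.33) / (-0.19)²
  = (3.612)² · (0.2496 + 0.2211) / 0.0361
  = 13.0465 · 0.4707 / 0.0361
  = 170.11
Round up → n = 171 per group.

n = 171 per group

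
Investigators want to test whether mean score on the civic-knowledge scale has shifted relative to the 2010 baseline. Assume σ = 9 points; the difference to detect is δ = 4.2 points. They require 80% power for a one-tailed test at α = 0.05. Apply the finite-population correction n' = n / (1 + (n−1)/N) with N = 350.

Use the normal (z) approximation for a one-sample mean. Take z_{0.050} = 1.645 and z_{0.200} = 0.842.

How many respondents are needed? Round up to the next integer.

n = (z_α + z_β)² · σ² / δ²
  = (1.645 + 0.842)² · 9² / 4.2²
  = 6.1852 · 81 / 17.64
  = 28.40
Finite-population correction (N = 350): 28.40 / (1 + (28.40 − 1)/350) = 26.34.
Round up → n = 27.

n = 27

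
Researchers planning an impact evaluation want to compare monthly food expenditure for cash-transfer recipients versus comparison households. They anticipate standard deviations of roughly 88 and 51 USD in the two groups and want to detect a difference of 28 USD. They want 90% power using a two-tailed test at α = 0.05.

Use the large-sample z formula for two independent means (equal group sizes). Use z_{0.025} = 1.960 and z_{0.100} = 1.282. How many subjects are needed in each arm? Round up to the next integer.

n = 139 per group

n = (z_{α/2} + z_β)² · (σ₁² + σ₂²) / δ²
  = (1.960 + 1.282)² · (88² + 51² = 10345) / 28²
  = 10.5106 · 10345 / 784
  = 138.69
Round up → n = 139 per group.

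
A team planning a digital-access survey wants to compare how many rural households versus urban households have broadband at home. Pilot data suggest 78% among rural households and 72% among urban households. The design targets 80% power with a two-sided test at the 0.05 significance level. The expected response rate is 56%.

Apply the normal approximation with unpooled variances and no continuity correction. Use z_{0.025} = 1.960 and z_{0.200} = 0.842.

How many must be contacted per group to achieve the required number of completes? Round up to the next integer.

n = (z_{α/2} + z_β)² · [p₁(1−p₁) + p₂(1−p₂)] / (p₁ − p₂)²
  = (1.960 + 0.842)² · (0.78·0.22 + 0.72·0.28) / (0.06)²
  = (2.802)² · (0.1716 + 0.2016) / 0.0036
  = 7.8512 · 0.3732 / 0.0036
  = 813.91
Adjust for 56% response: 813.91 / 0.56 = 1453.41.
Round up → n = 1454 per group.

n = 1454 per group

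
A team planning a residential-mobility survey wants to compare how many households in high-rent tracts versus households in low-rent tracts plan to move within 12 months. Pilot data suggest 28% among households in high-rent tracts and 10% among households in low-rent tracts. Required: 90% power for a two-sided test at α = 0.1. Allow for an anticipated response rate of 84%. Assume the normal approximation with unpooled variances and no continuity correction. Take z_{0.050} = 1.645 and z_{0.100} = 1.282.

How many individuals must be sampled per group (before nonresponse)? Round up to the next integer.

n = (z_{α/2} + z_β)² · [p₁(1−p₁) + p₂(1−p₂)] / (p₁ − p₂)²
  = (1.645 + 1.282)² · (0.28·0.72 + 0.10·0.90) / (0.18)²
  = (2.927)² · (0.2016 + 0.0900) / 0.0324
  = 8.5673 · 0.2916 / 0.0324
  = 77.11
Adjust for 84% response: 77.11 / 0.84 = 91.79.
Round up → n = 92 per group.

n = 92 per group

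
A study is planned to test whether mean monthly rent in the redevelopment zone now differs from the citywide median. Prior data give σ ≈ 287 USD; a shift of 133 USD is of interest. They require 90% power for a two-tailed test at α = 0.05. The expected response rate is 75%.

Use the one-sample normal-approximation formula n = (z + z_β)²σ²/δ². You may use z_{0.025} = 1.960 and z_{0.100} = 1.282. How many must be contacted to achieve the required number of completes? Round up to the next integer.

n = 66

n = (z_{α/2} + z_β)² · σ² / δ²
  = (1.960 + 1.282)² · 287² / 133²
  = 10.5106 · 82369 / 17689
  = 48.94
Adjust for 75% response: 48.94 / 0.75 = 65.26.
Round up → n = 66.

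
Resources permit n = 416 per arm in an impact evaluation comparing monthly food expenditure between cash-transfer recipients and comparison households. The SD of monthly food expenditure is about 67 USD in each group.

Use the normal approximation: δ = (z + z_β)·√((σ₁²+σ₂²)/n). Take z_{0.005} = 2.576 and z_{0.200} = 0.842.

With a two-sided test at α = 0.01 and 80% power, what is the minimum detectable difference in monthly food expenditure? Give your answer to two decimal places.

Minimum detectable difference ≈ 15.88 USD

δ = (z_{α/2} + z_β) · √((σ₁²+σ₂²)/n)
  = (2.576 + 0.842) · √(8978/416)
  = 3.418 · √21.5817
  = 3.418 · 4.6456
  = 15.8787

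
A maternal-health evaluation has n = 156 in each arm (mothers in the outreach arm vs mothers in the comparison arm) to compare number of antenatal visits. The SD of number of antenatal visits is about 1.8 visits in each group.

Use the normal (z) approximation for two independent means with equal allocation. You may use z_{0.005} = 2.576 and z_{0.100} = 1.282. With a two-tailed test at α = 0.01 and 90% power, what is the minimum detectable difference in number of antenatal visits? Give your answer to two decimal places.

Minimum detectable difference ≈ 0.79 visits

δ = (z_{α/2} + z_β) · √((σ₁²+σ₂²)/n)
  = (2.576 + 1.282) · √(6.48/156)
  = 3.858 · √0.04154
  = 3.858 · 0.2038
  = 0.7863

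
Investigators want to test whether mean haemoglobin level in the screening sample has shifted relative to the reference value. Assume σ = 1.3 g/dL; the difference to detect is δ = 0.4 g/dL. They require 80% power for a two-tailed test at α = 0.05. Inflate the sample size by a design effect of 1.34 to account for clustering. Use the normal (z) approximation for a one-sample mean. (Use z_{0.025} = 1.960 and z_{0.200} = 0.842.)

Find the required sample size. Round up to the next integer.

n = (z_{α/2} + z_β)² · σ² / δ²
  = (1.960 + 0.842)² · 1.3² / 0.4²
  = 7.8512 · 1.69 / 0.16
  = 82.93
Design effect: 1.34 × 82.93 = 111.12.
Round up → n = 112.

n = 112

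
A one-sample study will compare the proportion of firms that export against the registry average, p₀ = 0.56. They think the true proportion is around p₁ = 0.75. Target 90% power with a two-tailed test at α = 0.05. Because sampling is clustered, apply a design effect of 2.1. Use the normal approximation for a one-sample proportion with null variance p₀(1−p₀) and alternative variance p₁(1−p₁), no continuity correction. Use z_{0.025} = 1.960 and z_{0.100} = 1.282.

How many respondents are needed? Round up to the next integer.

n = 136

n = [z_{α/2}·√(p₀q₀) + z_β·√(p₁q₁)]² / (p₁ − p₀)²
  = [1.960·√(0.56·0.44) + 1.282·√(0.75·0.25)]² / (0.19)²
  = [1.960·0.4964 + 1.282·0.4330]² / 0.0361
  = [1.5280]² / 0.0361
  = 64.68
Design effect: 2.1 × 64.68 = 135.83.
Round up → n = 136.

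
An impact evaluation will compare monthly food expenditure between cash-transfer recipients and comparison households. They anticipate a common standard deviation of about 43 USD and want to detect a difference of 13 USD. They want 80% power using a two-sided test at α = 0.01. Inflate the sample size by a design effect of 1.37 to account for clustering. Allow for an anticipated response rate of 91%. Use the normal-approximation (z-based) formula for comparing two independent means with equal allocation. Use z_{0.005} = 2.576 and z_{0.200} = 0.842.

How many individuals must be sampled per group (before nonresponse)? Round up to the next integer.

n = 385 per group

n = (z_{α/2} + z_β)² · (σ₁² + σ₂²) / δ²
  = (2.576 + 0.842)² · (2·43² = 3698) / 13²
  = 11.6827 · 3698 / 169
  = 255.64
Design effect: 1.37 × 255.64 = 350.22.
Adjust for 91% response: 350.22 / 0.91 = 384.86.
Round up → n = 385 per group.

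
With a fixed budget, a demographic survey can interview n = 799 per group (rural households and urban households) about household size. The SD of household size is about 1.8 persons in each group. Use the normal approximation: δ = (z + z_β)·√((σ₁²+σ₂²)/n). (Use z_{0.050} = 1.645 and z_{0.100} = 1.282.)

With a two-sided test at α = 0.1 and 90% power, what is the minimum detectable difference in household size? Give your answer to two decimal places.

Minimum detectable difference ≈ 0.26 persons

δ = (z_{α/2} + z_β) · √((σ₁²+σ₂²)/n)
  = (1.645 + 1.282) · √(6.48/799)
  = 2.927 · √0.00811
  = 2.927 · 0.0901
  = 0.2636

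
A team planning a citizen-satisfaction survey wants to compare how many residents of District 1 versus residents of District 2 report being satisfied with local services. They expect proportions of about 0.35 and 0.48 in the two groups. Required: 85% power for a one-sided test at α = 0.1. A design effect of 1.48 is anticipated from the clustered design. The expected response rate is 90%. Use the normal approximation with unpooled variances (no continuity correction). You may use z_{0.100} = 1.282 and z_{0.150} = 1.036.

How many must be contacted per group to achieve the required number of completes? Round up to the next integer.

n = (z_α + z_β)² · [p₁(1−p₁) + p₂(1−p₂)] / (p₁ − p₂)²
  = (1.282 + 1.036)² · (0.35·0.65 + 0.48·0.52) / (-0.13)²
  = (2.318)² · (0.2275 + 0.2496) / 0.0169
  = 5.3731 · 0.4771 / 0.0169
  = 151.69
Design effect: 1.48 × 151.69 = 224.50.
Adjust for 90% response: 224.50 / 0.90 = 249.44.
Round up → n = 250 per group.

n = 250 per group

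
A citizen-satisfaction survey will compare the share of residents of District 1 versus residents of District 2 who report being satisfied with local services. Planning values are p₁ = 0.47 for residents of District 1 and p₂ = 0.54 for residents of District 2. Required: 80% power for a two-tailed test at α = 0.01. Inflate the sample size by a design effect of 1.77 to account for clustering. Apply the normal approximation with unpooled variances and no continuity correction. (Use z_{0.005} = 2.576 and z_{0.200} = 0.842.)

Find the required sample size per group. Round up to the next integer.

n = 2100 per group

n = (z_{α/2} + z_β)² · [p₁(1−p₁) + p₂(1−p₂)] / (p₁ − p₂)²
  = (2.576 + 0.842)² · (0.47·0.53 + 0.54·0.46) / (-0.07)²
  = (3.418)² · (0.2491 + 0.2484) / 0.0049
  = 11.6827 · 0.4975 / 0.0049
  = 1186.15
Design effect: 1.77 × 1186.15 = 2099.49.
Round up → n = 2100 per group.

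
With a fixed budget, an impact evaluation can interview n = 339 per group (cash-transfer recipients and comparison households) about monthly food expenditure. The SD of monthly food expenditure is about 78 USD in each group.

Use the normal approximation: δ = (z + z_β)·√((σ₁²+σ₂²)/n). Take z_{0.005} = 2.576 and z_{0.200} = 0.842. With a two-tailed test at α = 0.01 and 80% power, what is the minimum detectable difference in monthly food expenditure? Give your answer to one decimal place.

δ = (z_{α/2} + z_β) · √((σ₁²+σ₂²)/n)
  = (2.576 + 0.842) · √(12168/339)
  = 3.418 · √35.8938
  = 3.418 · 5.9911
  = 20.4777

Minimum detectable difference ≈ 20.5 USD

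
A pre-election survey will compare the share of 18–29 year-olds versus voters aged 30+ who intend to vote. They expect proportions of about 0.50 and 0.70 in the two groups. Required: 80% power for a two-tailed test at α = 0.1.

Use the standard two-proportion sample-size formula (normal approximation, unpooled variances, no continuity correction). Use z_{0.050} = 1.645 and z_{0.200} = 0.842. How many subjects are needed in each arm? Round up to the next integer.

n = 72 per group

n = (z_{α/2} + z_β)² · [p₁(1−p₁) + p₂(1−p₂)] / (p₁ − p₂)²
  = (1.645 + 0.842)² · (0.50·0.50 + 0.70·0.30) / (-0.20)²
  = (2.487)² · (0.2500 + 0.2100) / 0.0400
  = 6.1852 · 0.4600 / 0.0400
  = 71.13
Round up → n = 72 per group.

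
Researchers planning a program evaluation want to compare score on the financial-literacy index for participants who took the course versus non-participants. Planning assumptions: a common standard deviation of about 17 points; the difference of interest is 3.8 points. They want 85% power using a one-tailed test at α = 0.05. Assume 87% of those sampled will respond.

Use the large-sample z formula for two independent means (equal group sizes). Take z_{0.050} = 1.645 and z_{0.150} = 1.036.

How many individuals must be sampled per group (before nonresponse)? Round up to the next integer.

n = 331 per group

n = (z_α + z_β)² · (σ₁² + σ₂²) / δ²
  = (1.645 + 1.036)² · (2·17² = 578) / 3.8²
  = 7.1878 · 578 / 14.44
  = 287.71
Adjust for 87% response: 287.71 / 0.87 = 330.70.
Round up → n = 331 per group.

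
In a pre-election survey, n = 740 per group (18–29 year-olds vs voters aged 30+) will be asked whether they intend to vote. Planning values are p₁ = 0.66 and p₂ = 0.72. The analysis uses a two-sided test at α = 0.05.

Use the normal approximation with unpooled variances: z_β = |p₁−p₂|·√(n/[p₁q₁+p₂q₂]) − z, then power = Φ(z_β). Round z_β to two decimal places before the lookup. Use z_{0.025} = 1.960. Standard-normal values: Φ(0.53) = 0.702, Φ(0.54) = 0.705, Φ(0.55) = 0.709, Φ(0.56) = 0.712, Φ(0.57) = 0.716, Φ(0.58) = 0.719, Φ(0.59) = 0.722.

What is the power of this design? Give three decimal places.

Power ≈ 0.705

z_β = |p₁−p₂|·√(n/[p₁q₁+p₂q₂]) − z_{α/2}
    = 0.06 · √(740/0.4260) − 1.960
    = 0.06 · 41.6784 − 1.960
    = 2.5007 − 1.960 = 0.5407 → 0.54
Power = Φ(0.54) = 0.705.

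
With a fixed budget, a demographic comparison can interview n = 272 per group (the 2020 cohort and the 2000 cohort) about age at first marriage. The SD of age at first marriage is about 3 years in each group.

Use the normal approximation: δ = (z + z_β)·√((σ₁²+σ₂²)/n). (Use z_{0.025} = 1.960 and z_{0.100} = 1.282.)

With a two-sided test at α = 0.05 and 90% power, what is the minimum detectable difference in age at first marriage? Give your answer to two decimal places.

Minimum detectable difference ≈ 0.83 years

δ = (z_{α/2} + z_β) · √((σ₁²+σ₂²)/n)
  = (1.960 + 1.282) · √(18/272)
  = 3.242 · √0.06618
  = 3.242 · 0.2572
  = 0.8340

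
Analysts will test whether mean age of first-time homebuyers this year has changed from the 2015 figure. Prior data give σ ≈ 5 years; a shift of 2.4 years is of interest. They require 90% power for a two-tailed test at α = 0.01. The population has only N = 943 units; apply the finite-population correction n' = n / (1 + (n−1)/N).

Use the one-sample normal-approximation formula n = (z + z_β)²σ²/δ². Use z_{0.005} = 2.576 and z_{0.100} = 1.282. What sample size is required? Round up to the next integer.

n = 61

n = (z_{α/2} + z_β)² · σ² / δ²
  = (2.576 + 1.282)² · 5² / 2.4²
  = 14.8842 · 25 / 5.76
  = 64.60
Finite-population correction (N = 943): 64.60 / (1 + (64.60 − 1)/943) = 60.52.
Round up → n = 61.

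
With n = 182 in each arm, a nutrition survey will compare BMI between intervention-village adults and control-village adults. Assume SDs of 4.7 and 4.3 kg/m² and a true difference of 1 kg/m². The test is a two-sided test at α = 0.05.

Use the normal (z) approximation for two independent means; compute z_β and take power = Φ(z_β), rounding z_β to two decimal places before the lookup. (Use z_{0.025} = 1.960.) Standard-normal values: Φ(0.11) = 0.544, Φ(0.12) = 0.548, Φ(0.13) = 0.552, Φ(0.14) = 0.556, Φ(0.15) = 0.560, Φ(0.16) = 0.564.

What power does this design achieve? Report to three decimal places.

Power ≈ 0.564

z_β = δ·√(n/(σ₁²+σ₂²)) − z_{α/2}
    = 1 · √(182/40.58) − 1.960
    = 1 · 2.11777 − 1.960
    = 2.1178 − 1.960 = 0.1578 → 0.16
Power = Φ(0.16) = 0.564.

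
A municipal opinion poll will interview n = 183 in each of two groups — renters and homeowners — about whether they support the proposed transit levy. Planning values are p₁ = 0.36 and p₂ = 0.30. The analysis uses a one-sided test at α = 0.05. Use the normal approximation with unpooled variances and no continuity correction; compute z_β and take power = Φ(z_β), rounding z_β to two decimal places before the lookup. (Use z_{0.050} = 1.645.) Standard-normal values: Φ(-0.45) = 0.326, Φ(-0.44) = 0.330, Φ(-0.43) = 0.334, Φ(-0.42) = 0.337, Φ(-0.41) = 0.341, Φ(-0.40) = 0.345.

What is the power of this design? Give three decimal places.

z_β = |p₁−p₂|·√(n/[p₁q₁+p₂q₂]) − z_α
    = 0.06 · √(183/0.4404) − 1.645
    = 0.06 · 20.3846 − 1.645
    = 1.2231 − 1.645 = -0.4219 → -0.42
Power = Φ(-0.42) = 0.337.

Power ≈ 0.337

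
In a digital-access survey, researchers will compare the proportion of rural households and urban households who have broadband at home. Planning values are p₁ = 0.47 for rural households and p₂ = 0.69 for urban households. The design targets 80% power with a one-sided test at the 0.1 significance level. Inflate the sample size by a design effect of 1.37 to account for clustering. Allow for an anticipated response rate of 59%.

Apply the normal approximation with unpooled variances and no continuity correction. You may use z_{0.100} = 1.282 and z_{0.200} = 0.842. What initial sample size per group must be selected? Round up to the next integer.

n = 101 per group

n = (z_α + z_β)² · [p₁(1−p₁) + p₂(1−p₂)] / (p₁ − p₂)²
  = (1.282 + 0.842)² · (0.47·0.53 + 0.69·0.31) / (-0.22)²
  = (2.124)² · (0.2491 + 0.2139) / 0.0484
  = 4.5114 · 0.4630 / 0.0484
  = 43.16
Design effect: 1.37 × 43.16 = 59.12.
Adjust for 59% response: 59.12 / 0.59 = 100.21.
Round up → n = 101 per group.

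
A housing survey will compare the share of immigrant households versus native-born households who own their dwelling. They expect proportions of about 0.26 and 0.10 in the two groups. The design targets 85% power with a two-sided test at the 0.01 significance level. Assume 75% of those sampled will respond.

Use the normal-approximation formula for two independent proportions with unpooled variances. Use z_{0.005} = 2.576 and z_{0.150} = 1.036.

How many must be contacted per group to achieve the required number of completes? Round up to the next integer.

n = (z_{α/2} + z_β)² · [p₁(1−p₁) + p₂(1−p₂)] / (p₁ − p₂)²
  = (2.576 + 1.036)² · (0.26·0.74 + 0.10·0.90) / (0.16)²
  = (3.612)² · (0.1924 + 0.0900) / 0.0256
  = 13.0465 · 0.2824 / 0.0256
  = 143.92
Adjust for 75% response: 143.92 / 0.75 = 191.89.
Round up → n = 192 per group.

n = 192 per group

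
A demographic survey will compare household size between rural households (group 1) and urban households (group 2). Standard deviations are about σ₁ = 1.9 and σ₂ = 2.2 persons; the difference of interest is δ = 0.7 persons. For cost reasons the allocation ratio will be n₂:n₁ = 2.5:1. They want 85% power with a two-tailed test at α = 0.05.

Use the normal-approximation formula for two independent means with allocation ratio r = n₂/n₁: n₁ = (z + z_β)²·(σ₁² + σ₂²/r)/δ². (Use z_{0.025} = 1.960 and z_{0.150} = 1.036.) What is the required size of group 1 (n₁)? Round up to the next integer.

n₁ = 102

n₁ = (z_{α/2} + z_β)² · (σ₁² + σ₂²/r) / δ²
   = (1.960 + 1.036)² · (1.9² + 2.2²/2.5) / 0.7²
   = 8.9760 · (3.61 + 1.936) / 0.49
   = 8.9760 · 5.546 / 0.49
   = 101.59
Round up → n₁ = 102; n₂ = r·n₁ = 2.5 × 102 = 255.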